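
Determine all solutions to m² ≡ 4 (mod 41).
The square roots of 4 mod 41 are 2 and 39. Verify: 2² = 4 ≡ 4 (mod 41)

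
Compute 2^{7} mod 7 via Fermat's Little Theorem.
2

By Fermat's Little Theorem, a^(p-1) ≡ 1 (mod p) for prime p and gcd(a, p) = 1
Here p = 7, so 2^6 ≡ 1 (mod 7)
We can reduce the exponent: 7 mod 6 = 1
So 2^7 ≡ 2^1 (mod 7)
Computing: 2^1 mod 7 = 2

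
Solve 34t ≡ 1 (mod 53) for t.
39

Using Extended Euclidean Algorithm:
gcd(34, 53) = 1
Bezout coefficients: 34 × -14 + 53 × 9 = 1
So 34 × -14 ≡ 1 (mod 53)
The inverse is -14 mod 53 = 39
Verification: 34 × 39 = 1326 = 25 × 53 + 1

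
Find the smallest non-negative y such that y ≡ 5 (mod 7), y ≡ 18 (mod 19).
75

Using the Chinese Remainder Theorem:
M = product of moduli = 133
For equation 1: M_1 = 19, 19 ≡ 5 (mod 7), inverse of 19 mod 7 is 3 (check: 5 × 3 = 15 ≡ 1 (mod 7))
For equation 2: M_2 = 7, 7 ≡ 7 (mod 19), inverse of 7 mod 19 is 11 (check: 7 × 11 = 77 ≡ 1 (mod 19))
Combine: y ≡ Σ r_i×M_i×(M_i⁻¹ mod m_i) = 5×19×3 + 18×7×11 = 285 + 1386 = 1671
1671 mod 133 = 75
y ≡ 75 (mod 133)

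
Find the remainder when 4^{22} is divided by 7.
By Fermat: 4^{6} ≡ 1 (mod 7). 22 = 3×6 + 4. So 4^{22} ≡ 4^{4} ≡ 4 (mod 7)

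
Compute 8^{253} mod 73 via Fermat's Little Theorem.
8

By Fermat's Little Theorem, a^(p-1) ≡ 1 (mod p) for prime p and gcd(a, p) = 1
Here p = 73, so 8^72 ≡ 1 (mod 73)
We can reduce the exponent: 253 mod 72 = 37
So 8^253 ≡ 8^37 (mod 73)
Computing: 8^37 mod 73 = 8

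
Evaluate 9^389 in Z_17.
Using Fermat: 9^{16} ≡ 1 (mod 17). 389 ≡ 5 (mod 16). So 9^{389} ≡ 9^{5} ≡ 8 (mod 17)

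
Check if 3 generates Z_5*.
p - 1 = 4 has prime divisors 2. Check 3^(4/q) mod 5 for each: 3^(4/2) = 3^2 ≡ 4 (mod 5). None of these is 1, so 3 has order 4 = φ(5), so it is a primitive root mod 5.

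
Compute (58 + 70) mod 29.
12

(58 + 70) = 128
128 mod 29 = 12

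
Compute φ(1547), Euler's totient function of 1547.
1152

Prime factorization: 1547 = 7 × 13 × 17
Using the formula φ(n) = n × Π(1 - 1/p) for each prime factor p:
φ(1547) = 1547 × (1 - 1/7) × (1 - 1/13) × (1 - 1/17)
φ(1547) = 1152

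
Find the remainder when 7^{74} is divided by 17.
By Fermat: 7^{16} ≡ 1 (mod 17). 74 = 4×16 + 10. So 7^{74} ≡ 7^{10} ≡ 2 (mod 17)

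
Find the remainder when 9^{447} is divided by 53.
By Fermat: 9^{52} ≡ 1 (mod 53). 447 = 8×52 + 31. So 9^{447} ≡ 9^{31} ≡ 7 (mod 53)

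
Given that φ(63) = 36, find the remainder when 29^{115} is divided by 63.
By Euler: 29^{36} ≡ 1 (mod 63) since gcd(29, 63) = 1. 115 = 3×36 + 7. So 29^{115} ≡ 29^{7} ≡ 29 (mod 63)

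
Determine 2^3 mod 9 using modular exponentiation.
3 = 2 + 1 (binary 11). Repeated squaring mod 9: 2^1 ≡ 2; 2^2 ≡ 2² = 4 ≡ 4. Multiply: 2^3 = 2^2 × 2^1 ≡ 4 × 2 (mod 9): 4 × 2 = 8 ≡ 8. So 2^3 ≡ 8 (mod 9).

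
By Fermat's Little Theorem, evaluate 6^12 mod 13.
By Fermat's Little Theorem, 6^{12} ≡ 1 (mod 13) since 13 is prime and gcd(6, 13) = 1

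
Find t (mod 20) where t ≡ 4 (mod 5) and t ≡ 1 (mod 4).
M = 5 × 4 = 20. M₁ = 4, y₁ ≡ 4 (mod 5). M₂ = 5, y₂ ≡ 1 (mod 4). t = 4×4×4 + 1×5×1 ≡ 9 (mod 20)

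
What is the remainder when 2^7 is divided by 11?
7 = 4 + 2 + 1 (binary 111). Repeated squaring mod 11: 2^1 ≡ 2; 2^2 ≡ 2² = 4 ≡ 4; 2^4 ≡ 4² = 16 ≡ 5. Multiply: 2^7 = 2^4 × 2^2 × 2^1 ≡ 5 × 4 × 2 (mod 11): 5 × 4 = 20 ≡ 9; 9 × 2 = 18 ≡ 7. So 2^7 ≡ 7 (mod 11).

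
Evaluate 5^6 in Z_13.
6 = 4 + 2 (binary 110). Repeated squaring mod 13: 5^1 ≡ 5; 5^2 ≡ 5² = 25 ≡ 12; 5^4 ≡ 12² = 144 ≡ 1. Multiply: 5^6 = 5^4 × 5^2 ≡ 1 × 12 (mod 13): 1 × 12 = 12 ≡ 12. So 5^6 ≡ 12 (mod 13).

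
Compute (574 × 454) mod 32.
20

(574 × 454) = 260596
260596 mod 32 = 20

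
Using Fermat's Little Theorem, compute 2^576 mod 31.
By Fermat: 2^{30} ≡ 1 (mod 31). 576 ≡ 6 (mod 30). So 2^{576} ≡ 2^{6} ≡ 2 (mod 31)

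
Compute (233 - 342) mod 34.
27

(233 - 342) = -109
-109 mod 34 = 27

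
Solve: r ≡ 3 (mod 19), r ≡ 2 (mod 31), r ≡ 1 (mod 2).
M = 19 × 31 × 2 = 1178. M₁ = 62, y₁ ≡ 4 (mod 19). M₂ = 38, y₂ ≡ 9 (mod 31). M₃ = 589, y₃ ≡ 1 (mod 2). r = 3×62×4 + 2×38×9 + 1×589×1 ≡ 839 (mod 1178)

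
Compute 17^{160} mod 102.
85

Using successive squaring:
Binary expansion of 160: 10100000
Powers of 17 mod 102 (each is the square of the previous):
  17^1 ≡ 17 (mod 102)
  17^2 ≡ 17² = 289 ≡ 85 (mod 102)
  17^4 ≡ 85² = 7225 ≡ 85 (mod 102)
  17^8 ≡ 85² = 7225 ≡ 85 (mod 102)
  17^16 ≡ 85² = 7225 ≡ 85 (mod 102)
  17^32 ≡ 85² = 7225 ≡ 85 (mod 102)
  17^64 ≡ 85² = 7225 ≡ 85 (mod 102)
  17^128 ≡ 85² = 7225 ≡ 85 (mod 102)
160 = 128 + 32, so 17^160 = 17^128 × 17^32 ≡ 85 × 85 (mod 102)
Multiplying step by step:
  85 × 85 = 7225 ≡ 85 (mod 102)
Result: 17^160 ≡ 85 (mod 102)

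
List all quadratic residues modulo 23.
QRs mod 23: {1, 2, 3, 4, 6, 8, 9, 12, 13, 16, 18}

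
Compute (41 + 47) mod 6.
4

(41 + 47) = 88
88 mod 6 = 4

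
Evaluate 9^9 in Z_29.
9 = 8 + 1 (binary 1001). Repeated squaring mod 29: 9^1 ≡ 9; 9^2 ≡ 9² = 81 ≡ 23; 9^4 ≡ 23² = 529 ≡ 7; 9^8 ≡ 7² = 49 ≡ 20. Multiply: 9^9 = 9^8 × 9^1 ≡ 20 × 9 (mod 29): 20 × 9 = 180 ≡ 6. So 9^9 ≡ 6 (mod 29).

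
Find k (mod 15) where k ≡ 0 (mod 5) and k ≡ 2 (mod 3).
M = 5 × 3 = 15. M₁ = 3, y₁ ≡ 2 (mod 5). M₂ = 5, y₂ ≡ 2 (mod 3). k = 0×3×2 + 2×5×2 ≡ 5 (mod 15)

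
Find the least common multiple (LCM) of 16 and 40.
80

First find GCD(16, 40) using the Euclidean algorithm:
16 = 0 × 40 + 16
40 = 2 × 16 + 8
16 = 2 × 8 + 0
GCD(16, 40) = 8

LCM formula: LCM(a, b) = (a × b) / GCD(a, b)
LCM(16, 40) = (16 × 40) / 8
LCM(16, 40) = 640 / 8
LCM(16, 40) = 80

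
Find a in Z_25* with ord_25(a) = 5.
6 has order 5 mod 25 since 6^{5} ≡ 1 (mod 25) and no smaller power works.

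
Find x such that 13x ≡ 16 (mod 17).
13

Since gcd(13, 17) = 1 divides 16, a solution exists.
Multiply both sides by the inverse of 13 mod 17:
  13^(-1) mod 17 = 4
  x ≡ 4 × 16 ≡ 64 ≡ 13 (mod 17)
Verification: 13 × 13 = 169 = 9 × 17 + 16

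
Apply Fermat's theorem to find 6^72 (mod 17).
By Fermat: 6^{16} ≡ 1 (mod 17). 72 = 4×16 + 8. So 6^{72} ≡ 6^{8} ≡ 16 (mod 17)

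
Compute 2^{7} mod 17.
9

Using successive squaring:
Binary expansion of 7: 111
Powers of 2 mod 17 (each is the square of the previous):
  2^1 ≡ 2 (mod 17)
  2^2 ≡ 2² = 4 ≡ 4 (mod 17)
  2^4 ≡ 4² = 16 ≡ 16 (mod 17)
7 = 4 + 2 + 1, so 2^7 = 2^4 × 2^2 × 2^1 ≡ 16 × 4 × 2 (mod 17)
Multiplying step by step:
  16 × 4 = 64 ≡ 13 (mod 17)
  13 × 2 = 26 ≡ 9 (mod 17)
Result: 2^7 ≡ 9 (mod 17)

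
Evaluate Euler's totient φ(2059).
1960

Prime factorization: 2059 = 29 × 71
Using the formula φ(n) = n × Π(1 - 1/p) for each prime factor p:
φ(2059) = 2059 × (1 - 1/29) × (1 - 1/71)
φ(2059) = 1960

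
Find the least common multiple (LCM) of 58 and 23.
1334

First find GCD(58, 23) using the Euclidean algorithm:
58 = 2 × 23 + 12
23 = 1 × 12 + 11
12 = 1 × 11 + 1
11 = 11 × 1 + 0
GCD(58, 23) = 1

LCM formula: LCM(a, b) = (a × b) / GCD(a, b)
LCM(58, 23) = (58 × 23) / 1
LCM(58, 23) = 1334 / 1
LCM(58, 23) = 1334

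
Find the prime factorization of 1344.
2^6 × 3 × 7

Divide by primes starting from smallest:
1344 ÷ 2 = 672
672 ÷ 2 = 336
336 ÷ 2 = 168
168 ÷ 2 = 84
84 ÷ 2 = 42
42 ÷ 2 = 21
21 ÷ 3 = 7
7 ÷ 7 = 1

1344 = 2^6 × 3 × 7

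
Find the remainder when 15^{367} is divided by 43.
By Fermat: 15^{42} ≡ 1 (mod 43). 367 = 8×42 + 31. So 15^{367} ≡ 15^{31} ≡ 25 (mod 43)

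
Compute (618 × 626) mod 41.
33

(618 × 626) = 386868
386868 mod 41 = 33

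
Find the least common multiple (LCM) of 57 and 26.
1482

First find GCD(57, 26) using the Euclidean algorithm:
57 = 2 × 26 + 5
26 = 5 × 5 + 1
5 = 5 × 1 + 0
GCD(57, 26) = 1

LCM formula: LCM(a, b) = (a × b) / GCD(a, b)
LCM(57, 26) = (57 × 26) / 1
LCM(57, 26) = 1482 / 1
LCM(57, 26) = 1482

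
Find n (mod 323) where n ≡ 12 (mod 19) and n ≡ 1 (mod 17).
M = 19 × 17 = 323. M₁ = 17, y₁ ≡ 9 (mod 19). M₂ = 19, y₂ ≡ 9 (mod 17). n = 12×17×9 + 1×19×9 ≡ 69 (mod 323)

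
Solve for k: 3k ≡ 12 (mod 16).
4

Since gcd(3, 16) = 1 divides 12, a solution exists.
Multiply both sides by the inverse of 3 mod 16:
  3^(-1) mod 16 = 11
  x ≡ 11 × 12 ≡ 132 ≡ 4 (mod 16)
Verification: 3 × 4 = 12 = 0 × 16 + 12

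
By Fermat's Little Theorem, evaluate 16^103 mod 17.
By Fermat: 16^{16} ≡ 1 (mod 17). 103 = 6×16 + 7. So 16^{103} ≡ 16^{7} ≡ 16 (mod 17)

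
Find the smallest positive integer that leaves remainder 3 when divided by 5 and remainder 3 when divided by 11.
M = 5 × 11 = 55. M₁ = 11, y₁ ≡ 1 (mod 5). M₂ = 5, y₂ ≡ 9 (mod 11). m = 3×11×1 + 3×5×9 ≡ 3 (mod 55). The smallest positive such number is 3.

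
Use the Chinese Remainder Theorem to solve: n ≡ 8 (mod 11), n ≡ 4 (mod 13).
M = 11 × 13 = 143. M₁ = 13, y₁ ≡ 6 (mod 11). M₂ = 11, y₂ ≡ 6 (mod 13). n = 8×13×6 + 4×11×6 ≡ 30 (mod 143)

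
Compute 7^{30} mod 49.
0

Using successive squaring:
Binary expansion of 30: 11110
Powers of 7 mod 49 (each is the square of the previous):
  7^1 ≡ 7 (mod 49)
  7^2 ≡ 7² = 49 ≡ 0 (mod 49)
  7^4 ≡ 0² = 0 ≡ 0 (mod 49)
  7^8 ≡ 0² = 0 ≡ 0 (mod 49)
  7^16 ≡ 0² = 0 ≡ 0 (mod 49)
30 = 16 + 8 + 4 + 2, so 7^30 = 7^16 × 7^8 × 7^4 × 7^2 ≡ 0 × 0 × 0 × 0 (mod 49)
Multiplying step by step:
  0 × 0 = 0 ≡ 0 (mod 49)
  0 × 0 = 0 ≡ 0 (mod 49)
  0 × 0 = 0 ≡ 0 (mod 49)
Result: 7^30 ≡ 0 (mod 49)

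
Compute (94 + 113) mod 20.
7

(94 + 113) = 207
207 mod 20 = 7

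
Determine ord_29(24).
Powers of 24 mod 29: 24^1≡24, 24^2≡25, 24^3≡20, 24^4≡16, 24^5≡7, 24^6≡23, 24^7≡1. Order = 7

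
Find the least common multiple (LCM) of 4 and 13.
52

First find GCD(4, 13) using the Euclidean algorithm:
4 = 0 × 13 + 4
13 = 3 × 4 + 1
4 = 4 × 1 + 0
GCD(4, 13) = 1

LCM formula: LCM(a, b) = (a × b) / GCD(a, b)
LCM(4, 13) = (4 × 13) / 1
LCM(4, 13) = 52 / 1
LCM(4, 13) = 52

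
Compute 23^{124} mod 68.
13

Using successive squaring:
Binary expansion of 124: 1111100
Powers of 23 mod 68 (each is the square of the previous):
  23^1 ≡ 23 (mod 68)
  23^2 ≡ 23² = 529 ≡ 53 (mod 68)
  23^4 ≡ 53² = 2809 ≡ 21 (mod 68)
  23^8 ≡ 21² = 441 ≡ 33 (mod 68)
  23^16 ≡ 33² = 1089 ≡ 1 (mod 68)
  23^32 ≡ 1² = 1 ≡ 1 (mod 68)
  23^64 ≡ 1² = 1 ≡ 1 (mod 68)
124 = 64 + 32 + 16 + 8 + 4, so 23^124 = 23^64 × 23^32 × 23^16 × 23^8 × 23^4 ≡ 1 × 1 × 1 × 33 × 21 (mod 68)
Multiplying step by step:
  1 × 1 = 1 ≡ 1 (mod 68)
  1 × 1 = 1 ≡ 1 (mod 68)
  1 × 33 = 33 ≡ 33 (mod 68)
  33 × 21 = 693 ≡ 13 (mod 68)
Result: 23^124 ≡ 13 (mod 68)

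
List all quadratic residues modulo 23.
QRs mod 23: {1, 2, 3, 4, 6, 8, 9, 12, 13, 16, 18}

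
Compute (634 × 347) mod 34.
18

(634 × 347) = 219998
219998 mod 34 = 18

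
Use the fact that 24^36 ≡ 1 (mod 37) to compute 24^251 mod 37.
By Fermat: 24^{36} ≡ 1 (mod 37). 251 = 6×36 + 35. So 24^{251} ≡ 24^{35} ≡ 17 (mod 37)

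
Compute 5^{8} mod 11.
4

Using successive squaring:
Binary expansion of 8: 1000
Powers of 5 mod 11 (each is the square of the previous):
  5^1 ≡ 5 (mod 11)
  5^2 ≡ 5² = 25 ≡ 3 (mod 11)
  5^4 ≡ 3² = 9 ≡ 9 (mod 11)
  5^8 ≡ 9² = 81 ≡ 4 (mod 11)
8 is a power of 2, so 5^8 is the last square: ≡ 4 (mod 11)
Result: 5^8 ≡ 4 (mod 11)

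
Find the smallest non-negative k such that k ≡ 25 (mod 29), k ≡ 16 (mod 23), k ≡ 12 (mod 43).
26328

Using the Chinese Remainder Theorem:
M = product of moduli = 28681
For equation 1: M_1 = 989, 989 ≡ 3 (mod 29), inverse of 989 mod 29 is 10 (check: 3 × 10 = 30 ≡ 1 (mod 29))
For equation 2: M_2 = 1247, 1247 ≡ 5 (mod 23), inverse of 1247 mod 23 is 14 (check: 5 × 14 = 70 ≡ 1 (mod 23))
For equation 3: M_3 = 667, 667 ≡ 22 (mod 43), inverse of 667 mod 43 is 2 (check: 22 × 2 = 44 ≡ 1 (mod 43))
Combine: k ≡ Σ r_i×M_i×(M_i⁻¹ mod m_i) = 25×989×10 + 16×1247×14 + 12×667×2 = 247250 + 279328 + 16008 = 542586
542586 mod 28681 = 26328
k ≡ 26328 (mod 28681)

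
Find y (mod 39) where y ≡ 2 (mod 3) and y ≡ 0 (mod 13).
M = 3 × 13 = 39. M₁ = 13, y₁ ≡ 1 (mod 3). M₂ = 3, y₂ ≡ 9 (mod 13). y = 2×13×1 + 0×3×9 ≡ 26 (mod 39)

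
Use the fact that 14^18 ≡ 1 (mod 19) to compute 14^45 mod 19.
By Fermat: 14^{18} ≡ 1 (mod 19). 45 = 2×18 + 9. So 14^{45} ≡ 14^{9} ≡ 18 (mod 19)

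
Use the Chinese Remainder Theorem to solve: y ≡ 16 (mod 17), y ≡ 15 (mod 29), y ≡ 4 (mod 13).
1291

Using the Chinese Remainder Theorem:
M = product of moduli = 6409
For equation 1: M_1 = 377, 377 ≡ 3 (mod 17), inverse of 377 mod 17 is 6 (check: 3 × 6 = 18 ≡ 1 (mod 17))
For equation 2: M_2 = 221, 221 ≡ 18 (mod 29), inverse of 221 mod 29 is 21 (check: 18 × 21 = 378 ≡ 1 (mod 29))
For equation 3: M_3 = 493, 493 ≡ 12 (mod 13), inverse of 493 mod 13 is 12 (check: 12 × 12 = 144 ≡ 1 (mod 13))
Combine: y ≡ Σ r_i×M_i×(M_i⁻¹ mod m_i) = 16×377×6 + 15×221×21 + 4×493×12 = 36192 + 69615 + 23664 = 129471
129471 mod 6409 = 1291
y ≡ 1291 (mod 6409)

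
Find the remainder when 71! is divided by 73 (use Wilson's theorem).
(72)! = (71)! × (72) ≡ -1 (mod 73). So (71)! ≡ -1 × (72)^(-1) ≡ (-1)×(-1) = 1 (mod 73)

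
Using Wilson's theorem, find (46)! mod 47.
By Wilson's theorem, (46)! ≡ -1 ≡ 46 (mod 47)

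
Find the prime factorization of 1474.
2 × 11 × 67

Divide by primes starting from smallest:
1474 ÷ 2 = 737
737 ÷ 11 = 67
67 ÷ 67 = 1

1474 = 2 × 11 × 67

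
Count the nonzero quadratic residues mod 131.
For prime 131, there are (p-1)/2 = (131-1)/2 = 65 quadratic residues (excluding 0).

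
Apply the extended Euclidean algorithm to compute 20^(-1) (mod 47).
Extended GCD: 20(-7) + 47(3) = 1. So 20^(-1) ≡ 40 ≡ 40 (mod 47). Verify: 20 × 40 = 800 ≡ 1 (mod 47)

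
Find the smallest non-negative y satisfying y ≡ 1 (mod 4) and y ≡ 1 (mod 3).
M = 4 × 3 = 12. M₁ = 3, y₁ ≡ 3 (mod 4). M₂ = 4, y₂ ≡ 1 (mod 3). y = 1×3×3 + 1×4×1 ≡ 1 (mod 12)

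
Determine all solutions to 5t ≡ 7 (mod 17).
15

Since gcd(5, 17) = 1 divides 7, a solution exists.
Multiply both sides by the inverse of 5 mod 17:
  5^(-1) mod 17 = 7
  x ≡ 7 × 7 ≡ 49 ≡ 15 (mod 17)
Verification: 5 × 15 = 75 = 4 × 17 + 7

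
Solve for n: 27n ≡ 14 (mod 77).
49

Since gcd(27, 77) = 1 divides 14, a solution exists.
Multiply both sides by the inverse of 27 mod 77:
  27^(-1) mod 77 = 20
  x ≡ 20 × 14 ≡ 280 ≡ 49 (mod 77)
Verification: 27 × 49 = 1323 = 17 × 77 + 14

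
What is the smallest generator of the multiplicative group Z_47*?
p - 1 = 46 has prime divisors 2, 23. h is a primitive root mod 47 iff h^(46/q) ≢ 1 (mod 47) for each such q.
h = 2: 2^23 ≡ 1, 2^2 ≡ 4 (mod 47); 2^23 ≡ 1, so not a primitive root.
h = 3: 3^23 ≡ 1, 3^2 ≡ 9 (mod 47); 3^23 ≡ 1, so not a primitive root.
h = 4: 4^23 ≡ 1, 4^2 ≡ 16 (mod 47); 4^23 ≡ 1, so not a primitive root.
h = 5: 5^23 ≡ 46, 5^2 ≡ 25 (mod 47); none is 1, so 5 has order 46 and is a primitive root.
The smallest primitive root mod 47 is g = 5.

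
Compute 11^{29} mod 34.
7

Using successive squaring:
Binary expansion of 29: 11101
Powers of 11 mod 34 (each is the square of the previous):
  11^1 ≡ 11 (mod 34)
  11^2 ≡ 11² = 121 ≡ 19 (mod 34)
  11^4 ≡ 19² = 361 ≡ 21 (mod 34)
  11^8 ≡ 21² = 441 ≡ 33 (mod 34)
  11^16 ≡ 33² = 1089 ≡ 1 (mod 34)
29 = 16 + 8 + 4 + 1, so 11^29 = 11^16 × 11^8 × 11^4 × 11^1 ≡ 1 × 33 × 21 × 11 (mod 34)
Multiplying step by step:
  1 × 33 = 33 ≡ 33 (mod 34)
  33 × 21 = 693 ≡ 13 (mod 34)
  13 × 11 = 143 ≡ 7 (mod 34)
Result: 11^29 ≡ 7 (mod 34)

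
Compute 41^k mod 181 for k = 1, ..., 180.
g^1, g^2, ..., g^{180} mod 181: {41, 52, 141, 170, 92, 152, 78, 121, 74, 138, 47, 117, 91, 111, 26, 161, 85, 46, 76, 39, 151, 37, 69, 114, 149, 136, 146, 13, 171, 133, 23, 38, 110, 166, 109, 125, 57, 165, 68, 73, 97, 176, 157, 102, 19, 55, 83, 145, 153, 119, 173, 34, 127, 139, 88, 169, 51, 100, 118, 132, 163, 167, 150, 177, 17, 154, 160, 44, 175, 116, 50, 59, 66, 172, 174, 75, 179, 99, 77, 80, 22, 178, 58, 25, 120, 33, 86, 87, 128, 180, 140, 129, 40, 11, 89, 29, 103, 60, 107, 43, 134, 64, 90, 70, 155, 20, 96, 135, 105, 142, 30, 144, 112, 67, 32, 45, 35, 168, 10, 48, 158, 143, 71, 15, 72, 56, 124, 16, 113, 108, 84, 5, 24, 79, 162, 126, 98, 36, 28, 62, 8, 147, 54, 42, 93, 12, 130, 81, 63, 49, 18, 14, 31, 4, 164, 27, 21, 137, 6, 65, 131, 122, 115, 9, 7, 106, 2, 82, 104, 101, 159, 3, 123, 156, 61, 148, 95, 94, 53, 1}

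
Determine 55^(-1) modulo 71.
55^(-1) ≡ 31 (mod 71). Verification: 55 × 31 = 1705 ≡ 1 (mod 71)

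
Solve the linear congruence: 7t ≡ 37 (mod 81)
40

Since gcd(7, 81) = 1 divides 37, a solution exists.
Multiply both sides by the inverse of 7 mod 81:
  7^(-1) mod 81 = 58
  x ≡ 58 × 37 ≡ 2146 ≡ 40 (mod 81)
Verification: 7 × 40 = 280 = 3 × 81 + 37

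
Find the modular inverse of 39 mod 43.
39^(-1) ≡ 32 (mod 43). Verification: 39 × 32 = 1248 ≡ 1 (mod 43)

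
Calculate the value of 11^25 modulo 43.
Using repeated squaring. 25 = 16 + 8 + 1 (binary 11001). Repeated squaring mod 43: 11^1 ≡ 11; 11^2 ≡ 11² = 121 ≡ 35; 11^4 ≡ 35² = 1225 ≡ 21; 11^8 ≡ 21² = 441 ≡ 11; 11^16 ≡ 11² = 121 ≡ 35. Multiply: 11^25 = 11^16 × 11^8 × 11^1 ≡ 35 × 11 × 11 (mod 43): 35 × 11 = 385 ≡ 41; 41 × 11 = 451 ≡ 21. So 11^25 ≡ 21 (mod 43).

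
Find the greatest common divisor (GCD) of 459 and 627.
3

Using the Euclidean algorithm:
459 = 0 × 627 + 459
627 = 1 × 459 + 168
459 = 2 × 168 + 123
168 = 1 × 123 + 45
123 = 2 × 45 + 33
45 = 1 × 33 + 12
33 = 2 × 12 + 9
12 = 1 × 9 + 3
9 = 3 × 3 + 0

GCD(459, 627) = 3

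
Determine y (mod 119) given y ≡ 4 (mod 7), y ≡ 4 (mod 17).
4

Using the Chinese Remainder Theorem:
M = product of moduli = 119
For equation 1: M_1 = 17, 17 ≡ 3 (mod 7), inverse of 17 mod 7 is 5 (check: 3 × 5 = 15 ≡ 1 (mod 7))
For equation 2: M_2 = 7, 7 ≡ 7 (mod 17), inverse of 7 mod 17 is 5 (check: 7 × 5 = 35 ≡ 1 (mod 17))
Combine: y ≡ Σ r_i×M_i×(M_i⁻¹ mod m_i) = 4×17×5 + 4×7×5 = 340 + 140 = 480
480 mod 119 = 4
y ≡ 4 (mod 119)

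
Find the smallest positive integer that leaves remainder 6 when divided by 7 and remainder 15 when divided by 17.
M = 7 × 17 = 119. M₁ = 17, y₁ ≡ 5 (mod 7). M₂ = 7, y₂ ≡ 5 (mod 17). t = 6×17×5 + 15×7×5 ≡ 83 (mod 119). The smallest positive such number is 83.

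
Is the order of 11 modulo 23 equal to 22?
Yes, ord_23(11) = 22.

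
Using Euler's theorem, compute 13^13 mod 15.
By Euler: 13^{8} ≡ 1 (mod 15) since gcd(13, 15) = 1. 13 = 1×8 + 5. So 13^{13} ≡ 13^{5} ≡ 13 (mod 15)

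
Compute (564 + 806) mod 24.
2

(564 + 806) = 1370
1370 mod 24 = 2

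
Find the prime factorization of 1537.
29 × 53

Divide by primes starting from smallest:
1537 ÷ 29 = 53
53 ÷ 53 = 1

1537 = 29 × 53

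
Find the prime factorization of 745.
5 × 149

Divide by primes starting from smallest:
745 ÷ 5 = 149
149 ÷ 149 = 1

745 = 5 × 149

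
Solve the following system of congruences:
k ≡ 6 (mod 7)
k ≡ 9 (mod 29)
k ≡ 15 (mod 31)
6215

Using the Chinese Remainder Theorem:
M = product of moduli = 6293
For equation 1: M_1 = 899, 899 ≡ 3 (mod 7), inverse of 899 mod 7 is 5 (check: 3 × 5 = 15 ≡ 1 (mod 7))
For equation 2: M_2 = 217, 217 ≡ 14 (mod 29), inverse of 217 mod 29 is 27 (check: 14 × 27 = 378 ≡ 1 (mod 29))
For equation 3: M_3 = 203, 203 ≡ 17 (mod 31), inverse of 203 mod 31 is 11 (check: 17 × 11 = 187 ≡ 1 (mod 31))
Combine: k ≡ Σ r_i×M_i×(M_i⁻¹ mod m_i) = 6×899×5 + 9×217×27 + 15×203×11 = 26970 + 52731 + 33495 = 113196
113196 mod 6293 = 6215
k ≡ 6215 (mod 6293)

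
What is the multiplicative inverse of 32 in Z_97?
94

Using Extended Euclidean Algorithm:
gcd(32, 97) = 1
Bezout coefficients: 32 × -3 + 97 × 1 = 1
So 32 × -3 ≡ 1 (mod 97)
The inverse is -3 mod 97 = 94
Verification: 32 × 94 = 3008 = 31 × 97 + 1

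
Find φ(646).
288

Prime factorization: 646 = 2 × 17 × 19
Using the formula φ(n) = n × Π(1 - 1/p) for each prime factor p:
φ(646) = 646 × (1 - 1/2) × (1 - 1/17) × (1 - 1/19)
φ(646) = 288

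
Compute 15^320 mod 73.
Using Fermat: 15^{72} ≡ 1 (mod 73). 320 ≡ 32 (mod 72). So 15^{320} ≡ 15^{32} ≡ 2 (mod 73)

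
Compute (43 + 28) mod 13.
6

(43 + 28) = 71
71 mod 13 = 6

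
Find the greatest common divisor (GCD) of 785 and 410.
5

Using the Euclidean algorithm:
785 = 1 × 410 + 375
410 = 1 × 375 + 35
375 = 10 × 35 + 25
35 = 1 × 25 + 10
25 = 2 × 10 + 5
10 = 2 × 5 + 0

GCD(785, 410) = 5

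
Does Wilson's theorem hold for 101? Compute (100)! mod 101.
(100)! mod 101 = 100. Since this equals -1 (mod 101), Wilson confirms 101 is prime.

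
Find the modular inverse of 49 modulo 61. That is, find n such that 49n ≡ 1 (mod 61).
5

Using Extended Euclidean Algorithm:
gcd(49, 61) = 1
Bezout coefficients: 49 × 5 + 61 × -4 = 1
So 49 × 5 ≡ 1 (mod 61)
The inverse is 5 mod 61 = 5
Verification: 49 × 5 = 245 = 4 × 61 + 1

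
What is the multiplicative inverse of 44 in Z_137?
44^(-1) ≡ 109 (mod 137). Verification: 44 × 109 = 4796 ≡ 1 (mod 137)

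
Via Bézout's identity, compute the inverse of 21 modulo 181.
Extended GCD: 21(69) + 181(-8) = 1. So 21^(-1) ≡ 69 ≡ 69 (mod 181). Verify: 21 × 69 = 1449 ≡ 1 (mod 181)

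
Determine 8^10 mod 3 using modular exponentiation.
8 ≡ 2 (mod 3). 10 = 8 + 2 (binary 1010). Repeated squaring mod 3: 2^1 ≡ 2; 2^2 ≡ 2² = 4 ≡ 1; 2^4 ≡ 1² = 1 ≡ 1; 2^8 ≡ 1² = 1 ≡ 1. Multiply: 8^10 ≡ 2^8 × 2^2 ≡ 1 × 1 (mod 3): 1 × 1 = 1 ≡ 1. So 8^10 ≡ 1 (mod 3).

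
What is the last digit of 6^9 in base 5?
6 ≡ 1 (mod 5). 9 = 8 + 1 (binary 1001). Repeated squaring mod 5: 1^1 ≡ 1; 1^2 ≡ 1² = 1 ≡ 1; 1^4 ≡ 1² = 1 ≡ 1; 1^8 ≡ 1² = 1 ≡ 1. Multiply: 6^9 ≡ 1^8 × 1^1 ≡ 1 × 1 (mod 5): 1 × 1 = 1 ≡ 1. So 6^9 ≡ 1 (mod 5).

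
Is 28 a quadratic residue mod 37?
By Euler's criterion: 28^{18} ≡ 1 (mod 37). Since this equals 1, 28 is a QR.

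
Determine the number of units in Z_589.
540

Prime factorization: 589 = 19 × 31
Using the formula φ(n) = n × Π(1 - 1/p) for each prime factor p:
φ(589) = 589 × (1 - 1/19) × (1 - 1/31)
φ(589) = 540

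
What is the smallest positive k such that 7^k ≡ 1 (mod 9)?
Powers of 7 mod 9: 7^1≡7, 7^2≡4, 7^3≡1. Order = 3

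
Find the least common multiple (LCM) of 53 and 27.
1431

First find GCD(53, 27) using the Euclidean algorithm:
53 = 1 × 27 + 26
27 = 1 × 26 + 1
26 = 26 × 1 + 0
GCD(53, 27) = 1

LCM formula: LCM(a, b) = (a × b) / GCD(a, b)
LCM(53, 27) = (53 × 27) / 1
LCM(53, 27) = 1431 / 1
LCM(53, 27) = 1431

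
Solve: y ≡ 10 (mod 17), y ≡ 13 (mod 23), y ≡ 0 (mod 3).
M = 17 × 23 × 3 = 1173. M₁ = 69, y₁ ≡ 1 (mod 17). M₂ = 51, y₂ ≡ 14 (mod 23). M₃ = 391, y₃ ≡ 1 (mod 3). y = 10×69×1 + 13×51×14 + 0×391×1 ≡ 588 (mod 1173)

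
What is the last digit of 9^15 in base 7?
Using Fermat: 9^{6} ≡ 1 (mod 7). 15 ≡ 3 (mod 6). So 9^{15} ≡ 9^{3} ≡ 1 (mod 7)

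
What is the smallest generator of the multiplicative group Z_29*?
p - 1 = 28 has prime divisors 2, 7. h is a primitive root mod 29 iff h^(28/q) ≢ 1 (mod 29) for each such q.
h = 2: 2^14 ≡ 28, 2^4 ≡ 16 (mod 29); none is 1, so 2 has order 28 and is a primitive root.
The smallest primitive root mod 29 is g = 2.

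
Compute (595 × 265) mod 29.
2

(595 × 265) = 157675
157675 mod 29 = 2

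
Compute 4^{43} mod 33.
31

Using successive squaring:
Binary expansion of 43: 101011
Powers of 4 mod 33 (each is the square of the previous):
  4^1 ≡ 4 (mod 33)
  4^2 ≡ 4² = 16 ≡ 16 (mod 33)
  4^4 ≡ 16² = 256 ≡ 25 (mod 33)
  4^8 ≡ 25² = 625 ≡ 31 (mod 33)
  4^16 ≡ 31² = 961 ≡ 4 (mod 33)
  4^32 ≡ 4² = 16 ≡ 16 (mod 33)
43 = 32 + 8 + 2 + 1, so 4^43 = 4^32 × 4^8 × 4^2 × 4^1 ≡ 16 × 31 × 16 × 4 (mod 33)
Multiplying step by step:
  16 × 31 = 496 ≡ 1 (mod 33)
  1 × 16 = 16 ≡ 16 (mod 33)
  16 × 4 = 64 ≡ 31 (mod 33)
Result: 4^43 ≡ 31 (mod 33)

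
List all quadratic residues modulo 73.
QRs mod 73: {1, 2, 3, 4, 6, 8, 9, 12, 16, 18, 19, 23, 24, 25, 27, 32, 35, 36, 37, 38, 41, 46, 48, 49, 50, 54, 55, 57, 61, 64, 65, 67, 69, 70, 71, 72}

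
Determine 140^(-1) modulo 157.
140^(-1) ≡ 120 (mod 157). Verification: 140 × 120 = 16800 ≡ 1 (mod 157)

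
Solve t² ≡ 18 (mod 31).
The square roots of 18 mod 31 are 7 and 24. Verify: 7² = 49 ≡ 18 (mod 31)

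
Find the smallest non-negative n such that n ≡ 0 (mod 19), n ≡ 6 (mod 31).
285

Using the Chinese Remainder Theorem:
M = product of moduli = 589
For equation 1: M_1 = 31, 31 ≡ 12 (mod 19), inverse of 31 mod 19 is 8 (check: 12 × 8 = 96 ≡ 1 (mod 19))
For equation 2: M_2 = 19, 19 ≡ 19 (mod 31), inverse of 19 mod 31 is 18 (check: 19 × 18 = 342 ≡ 1 (mod 31))
Combine: n ≡ Σ r_i×M_i×(M_i⁻¹ mod m_i) = 0×31×8 + 6×19×18 = 0 + 2052 = 2052
2052 mod 589 = 285
n ≡ 285 (mod 589)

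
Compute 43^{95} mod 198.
175

Using successive squaring:
Binary expansion of 95: 1011111
Powers of 43 mod 198 (each is the square of the previous):
  43^1 ≡ 43 (mod 198)
  43^2 ≡ 43² = 1849 ≡ 67 (mod 198)
  43^4 ≡ 67² = 4489 ≡ 133 (mod 198)
  43^8 ≡ 133² = 17689 ≡ 67 (mod 198)
  43^16 ≡ 67² = 4489 ≡ 133 (mod 198)
  43^32 ≡ 133² = 17689 ≡ 67 (mod 198)
  43^64 ≡ 67² = 4489 ≡ 133 (mod 198)
95 = 64 + 16 + 8 + 4 + 2 + 1, so 43^95 = 43^64 × 43^16 × 43^8 × 43^4 × 43^2 × 43^1 ≡ 133 × 133 × 67 × 133 × 67 × 43 (mod 198)
Multiplying step by step:
  133 × 133 = 17689 ≡ 67 (mod 198)
  67 × 67 = 4489 ≡ 133 (mod 198)
  133 × 133 = 17689 ≡ 67 (mod 198)
  67 × 67 = 4489 ≡ 133 (mod 198)
  133 × 43 = 5719 ≡ 175 (mod 198)
Result: 43^95 ≡ 175 (mod 198)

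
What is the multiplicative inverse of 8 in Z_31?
8^(-1) ≡ 4 (mod 31). Verification: 8 × 4 = 32 ≡ 1 (mod 31)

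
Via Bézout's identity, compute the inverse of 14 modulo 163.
Extended GCD: 14(35) + 163(-3) = 1. So 14^(-1) ≡ 35 ≡ 35 (mod 163). Verify: 14 × 35 = 490 ≡ 1 (mod 163)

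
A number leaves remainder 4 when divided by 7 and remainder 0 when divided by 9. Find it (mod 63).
M = 7 × 9 = 63. M₁ = 9, y₁ ≡ 4 (mod 7). M₂ = 7, y₂ ≡ 4 (mod 9). n = 4×9×4 + 0×7×4 ≡ 18 (mod 63)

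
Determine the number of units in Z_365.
288

Prime factorization: 365 = 5 × 73
Using the formula φ(n) = n × Π(1 - 1/p) for each prime factor p:
φ(365) = 365 × (1 - 1/5) × (1 - 1/73)
φ(365) = 288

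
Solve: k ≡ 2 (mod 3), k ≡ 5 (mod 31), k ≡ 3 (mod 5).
M = 3 × 31 × 5 = 465. M₁ = 155, y₁ ≡ 2 (mod 3). M₂ = 15, y₂ ≡ 29 (mod 31). M₃ = 93, y₃ ≡ 2 (mod 5). k = 2×155×2 + 5×15×29 + 3×93×2 ≡ 98 (mod 465)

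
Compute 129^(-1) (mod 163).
129^(-1) ≡ 139 (mod 163). Verification: 129 × 139 = 17931 ≡ 1 (mod 163)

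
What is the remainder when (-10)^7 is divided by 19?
(-10) ≡ 9 (mod 19). 7 = 4 + 2 + 1 (binary 111). Repeated squaring mod 19: 9^1 ≡ 9; 9^2 ≡ 9² = 81 ≡ 5; 9^4 ≡ 5² = 25 ≡ 6. Multiply: (-10)^7 ≡ 9^4 × 9^2 × 9^1 ≡ 6 × 5 × 9 (mod 19): 6 × 5 = 30 ≡ 11; 11 × 9 = 99 ≡ 4. So (-10)^7 ≡ 4 (mod 19).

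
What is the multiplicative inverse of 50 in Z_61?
50^(-1) ≡ 11 (mod 61). Verification: 50 × 11 = 550 ≡ 1 (mod 61)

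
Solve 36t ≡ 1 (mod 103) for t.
83

Using Extended Euclidean Algorithm:
gcd(36, 103) = 1
Bezout coefficients: 36 × -20 + 103 × 7 = 1
So 36 × -20 ≡ 1 (mod 103)
The inverse is -20 mod 103 = 83
Verification: 36 × 83 = 2988 = 29 × 103 + 1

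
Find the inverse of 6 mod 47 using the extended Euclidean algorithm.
Extended GCD: 6(8) + 47(-1) = 1. So 6^(-1) ≡ 8 ≡ 8 (mod 47). Verify: 6 × 8 = 48 ≡ 1 (mod 47)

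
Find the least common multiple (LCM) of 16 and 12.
48

First find GCD(16, 12) using the Euclidean algorithm:
16 = 1 × 12 + 4
12 = 3 × 4 + 0
GCD(16, 12) = 4

LCM formula: LCM(a, b) = (a × b) / GCD(a, b)
LCM(16, 12) = (16 × 12) / 4
LCM(16, 12) = 192 / 4
LCM(16, 12) = 48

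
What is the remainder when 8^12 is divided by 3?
Using Fermat: 8^{2} ≡ 1 (mod 3). 12 ≡ 0 (mod 2). So 8^{12} ≡ 8^{0} ≡ 1 (mod 3)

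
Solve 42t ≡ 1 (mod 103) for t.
27

Using Extended Euclidean Algorithm:
gcd(42, 103) = 1
Bezout coefficients: 42 × 27 + 103 × -11 = 1
So 42 × 27 ≡ 1 (mod 103)
The inverse is 27 mod 103 = 27
Verification: 42 × 27 = 1134 = 11 × 103 + 1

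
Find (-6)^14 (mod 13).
Using Fermat: (-6)^{12} ≡ 1 (mod 13). 14 ≡ 2 (mod 12). So (-6)^{14} ≡ (-6)^{2} ≡ 10 (mod 13)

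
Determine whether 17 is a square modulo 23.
By Euler's criterion: 17^{11} ≡ 22 (mod 23). Since this equals -1 (≡ 22), 17 is not a QR.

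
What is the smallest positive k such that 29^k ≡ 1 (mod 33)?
Powers of 29 mod 33: 29^1≡29, 29^2≡16, 29^3≡2, 29^4≡25, 29^5≡32, 29^6≡4, 29^7≡17, 29^8≡31, 29^9≡8, 29^10≡1. Order = 10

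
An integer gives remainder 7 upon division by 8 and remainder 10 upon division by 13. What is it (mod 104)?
M = 8 × 13 = 104. M₁ = 13, y₁ ≡ 5 (mod 8). M₂ = 8, y₂ ≡ 5 (mod 13). r = 7×13×5 + 10×8×5 ≡ 23 (mod 104). The smallest positive such number is 23.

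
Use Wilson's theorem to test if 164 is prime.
(163)! mod 164 = 0. Since 0 ≢ -1 (mod 164), 164 is not prime.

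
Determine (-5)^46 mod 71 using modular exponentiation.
Using repeated squaring. (-5) ≡ 66 (mod 71). 46 = 32 + 8 + 4 + 2 (binary 101110). Repeated squaring mod 71: 66^1 ≡ 66; 66^2 ≡ 66² = 4356 ≡ 25; 66^4 ≡ 25² = 625 ≡ 57; 66^8 ≡ 57² = 3249 ≡ 54; 66^16 ≡ 54² = 2916 ≡ 5; 66^32 ≡ 5² = 25 ≡ 25. Multiply: (-5)^46 ≡ 66^32 × 66^8 × 66^4 × 66^2 ≡ 25 × 54 × 57 × 25 (mod 71): 25 × 54 = 1350 ≡ 1; 1 × 57 = 57 ≡ 57; 57 × 25 = 1425 ≡ 5. So (-5)^46 ≡ 5 (mod 71).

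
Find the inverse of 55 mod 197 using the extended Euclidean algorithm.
Extended GCD: 55(43) + 197(-12) = 1. So 55^(-1) ≡ 43 ≡ 43 (mod 197). Verify: 55 × 43 = 2365 ≡ 1 (mod 197)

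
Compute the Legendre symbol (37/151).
(37/151) = 37^{75} mod 151 = 1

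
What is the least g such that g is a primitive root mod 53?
p - 1 = 52 has prime divisors 2, 13. h is a primitive root mod 53 iff h^(52/q) ≢ 1 (mod 53) for each such q.
h = 2: 2^26 ≡ 52, 2^4 ≡ 16 (mod 53); none is 1, so 2 has order 52 and is a primitive root.
The smallest primitive root mod 53 is g = 2.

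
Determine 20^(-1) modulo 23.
20^(-1) ≡ 15 (mod 23). Verification: 20 × 15 = 300 ≡ 1 (mod 23)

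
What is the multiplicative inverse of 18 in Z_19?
18^(-1) ≡ 18 (mod 19). Verification: 18 × 18 = 324 ≡ 1 (mod 19)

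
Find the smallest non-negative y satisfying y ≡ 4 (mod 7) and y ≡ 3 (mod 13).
M = 7 × 13 = 91. M₁ = 13, y₁ ≡ 6 (mod 7). M₂ = 7, y₂ ≡ 2 (mod 13). y = 4×13×6 + 3×7×2 ≡ 81 (mod 91)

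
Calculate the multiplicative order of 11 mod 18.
Powers of 11 mod 18: 11^1≡11, 11^2≡13, 11^3≡17, 11^4≡7, 11^5≡5, 11^6≡1. Order = 6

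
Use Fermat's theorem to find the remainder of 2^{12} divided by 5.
1

By Fermat's Little Theorem, a^(p-1) ≡ 1 (mod p) for prime p and gcd(a, p) = 1
Here p = 5, so 2^4 ≡ 1 (mod 5)
We can reduce the exponent: 12 mod 4 = 0
So 2^12 ≡ 2^0 (mod 5)
Computing: 2^0 mod 5 = 1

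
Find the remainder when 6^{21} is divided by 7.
By Fermat: 6^{6} ≡ 1 (mod 7). 21 = 3×6 + 3. So 6^{21} ≡ 6^{3} ≡ 6 (mod 7)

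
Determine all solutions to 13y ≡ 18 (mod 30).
6

Since gcd(13, 30) = 1 divides 18, a solution exists.
Multiply both sides by the inverse of 13 mod 30:
  13^(-1) mod 30 = 7
  x ≡ 7 × 18 ≡ 126 ≡ 6 (mod 30)
Verification: 13 × 6 = 78 = 2 × 30 + 18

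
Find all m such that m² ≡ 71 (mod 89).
The square roots of 71 mod 89 are 31 and 58. Verify: 31² = 961 ≡ 71 (mod 89)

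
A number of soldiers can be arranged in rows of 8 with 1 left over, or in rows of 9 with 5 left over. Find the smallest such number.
M = 8 × 9 = 72. M₁ = 9, y₁ ≡ 1 (mod 8). M₂ = 8, y₂ ≡ 8 (mod 9). y = 1×9×1 + 5×8×8 ≡ 41 (mod 72). The smallest positive such number is 41.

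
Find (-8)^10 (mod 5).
(-8) ≡ 2 (mod 5). 10 = 8 + 2 (binary 1010). Repeated squaring mod 5: 2^1 ≡ 2; 2^2 ≡ 2² = 4 ≡ 4; 2^4 ≡ 4² = 16 ≡ 1; 2^8 ≡ 1² = 1 ≡ 1. Multiply: (-8)^10 ≡ 2^8 × 2^2 ≡ 1 × 4 (mod 5): 1 × 4 = 4 ≡ 4. So (-8)^10 ≡ 4 (mod 5).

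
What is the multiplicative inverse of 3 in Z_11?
4

Using Extended Euclidean Algorithm:
gcd(3, 11) = 1
Bezout coefficients: 3 × 4 + 11 × -1 = 1
So 3 × 4 ≡ 1 (mod 11)
The inverse is 4 mod 11 = 4
Verification: 3 × 4 = 12 = 1 × 11 + 1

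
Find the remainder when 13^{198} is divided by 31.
By Fermat: 13^{30} ≡ 1 (mod 31). 198 = 6×30 + 18. So 13^{198} ≡ 13^{18} ≡ 4 (mod 31)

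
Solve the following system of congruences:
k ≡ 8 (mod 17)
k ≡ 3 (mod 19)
212

Using the Chinese Remainder Theorem:
M = product of moduli = 323
For equation 1: M_1 = 19, 19 ≡ 2 (mod 17), inverse of 19 mod 17 is 9 (check: 2 × 9 = 18 ≡ 1 (mod 17))
For equation 2: M_2 = 17, 17 ≡ 17 (mod 19), inverse of 17 mod 19 is 9 (check: 17 × 9 = 153 ≡ 1 (mod 19))
Combine: k ≡ Σ r_i×M_i×(M_i⁻¹ mod m_i) = 8×19×9 + 3×17×9 = 1368 + 459 = 1827
1827 mod 323 = 212
k ≡ 212 (mod 323)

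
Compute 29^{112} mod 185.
26

Using successive squaring:
Binary expansion of 112: 1110000
Powers of 29 mod 185 (each is the square of the previous):
  29^1 ≡ 29 (mod 185)
  29^2 ≡ 29² = 841 ≡ 101 (mod 185)
  29^4 ≡ 101² = 10201 ≡ 26 (mod 185)
  29^8 ≡ 26² = 676 ≡ 121 (mod 185)
  29^16 ≡ 121² = 14641 ≡ 26 (mod 185)
  29^32 ≡ 26² = 676 ≡ 121 (mod 185)
  29^64 ≡ 121² = 14641 ≡ 26 (mod 185)
112 = 64 + 32 + 16, so 29^112 = 29^64 × 29^32 × 29^16 ≡ 26 × 121 × 26 (mod 185)
Multiplying step by step:
  26 × 121 = 3146 ≡ 1 (mod 185)
  1 × 26 = 26 ≡ 26 (mod 185)
Result: 29^112 ≡ 26 (mod 185)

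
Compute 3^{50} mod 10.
9

Using successive squaring:
Binary expansion of 50: 110010
Powers of 3 mod 10 (each is the square of the previous):
  3^1 ≡ 3 (mod 10)
  3^2 ≡ 3² = 9 ≡ 9 (mod 10)
  3^4 ≡ 9² = 81 ≡ 1 (mod 10)
  3^8 ≡ 1² = 1 ≡ 1 (mod 10)
  3^16 ≡ 1² = 1 ≡ 1 (mod 10)
  3^32 ≡ 1² = 1 ≡ 1 (mod 10)
50 = 32 + 16 + 2, so 3^50 = 3^32 × 3^16 × 3^2 ≡ 1 × 1 × 9 (mod 10)
Multiplying step by step:
  1 × 1 = 1 ≡ 1 (mod 10)
  1 × 9 = 9 ≡ 9 (mod 10)
Result: 3^50 ≡ 9 (mod 10)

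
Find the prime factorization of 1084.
2^2 × 271

Divide by primes starting from smallest:
1084 ÷ 2 = 542
542 ÷ 2 = 271
271 ÷ 271 = 1

1084 = 2^2 × 271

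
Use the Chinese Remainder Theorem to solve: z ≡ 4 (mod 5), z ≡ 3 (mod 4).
M = 5 × 4 = 20. M₁ = 4, y₁ ≡ 4 (mod 5). M₂ = 5, y₂ ≡ 1 (mod 4). z = 4×4×4 + 3×5×1 ≡ 19 (mod 20)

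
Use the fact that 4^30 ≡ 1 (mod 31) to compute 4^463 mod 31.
By Fermat: 4^{30} ≡ 1 (mod 31). 463 ≡ 13 (mod 30). So 4^{463} ≡ 4^{13} ≡ 2 (mod 31)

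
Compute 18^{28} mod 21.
18

Using successive squaring:
Binary expansion of 28: 11100
Powers of 18 mod 21 (each is the square of the previous):
  18^1 ≡ 18 (mod 21)
  18^2 ≡ 18² = 324 ≡ 9 (mod 21)
  18^4 ≡ 9² = 81 ≡ 18 (mod 21)
  18^8 ≡ 18² = 324 ≡ 9 (mod 21)
  18^16 ≡ 9² = 81 ≡ 18 (mod 21)
28 = 16 + 8 + 4, so 18^28 = 18^16 × 18^8 × 18^4 ≡ 18 × 9 × 18 (mod 21)
Multiplying step by step:
  18 × 9 = 162 ≡ 15 (mod 21)
  15 × 18 = 270 ≡ 18 (mod 21)
Result: 18^28 ≡ 18 (mod 21)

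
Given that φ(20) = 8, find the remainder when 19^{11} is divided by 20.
By Euler: 19^{8} ≡ 1 (mod 20) since gcd(19, 20) = 1. 11 = 1×8 + 3. So 19^{11} ≡ 19^{3} ≡ 19 (mod 20)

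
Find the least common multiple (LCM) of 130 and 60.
780

First find GCD(130, 60) using the Euclidean algorithm:
130 = 2 × 60 + 10
60 = 6 × 10 + 0
GCD(130, 60) = 10

LCM formula: LCM(a, b) = (a × b) / GCD(a, b)
LCM(130, 60) = (130 × 60) / 10
LCM(130, 60) = 7800 / 10
LCM(130, 60) = 780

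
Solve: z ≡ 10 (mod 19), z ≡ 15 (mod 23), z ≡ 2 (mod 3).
M = 19 × 23 × 3 = 1311. M₁ = 69, y₁ ≡ 8 (mod 19). M₂ = 57, y₂ ≡ 21 (mod 23). M₃ = 437, y₃ ≡ 2 (mod 3). z = 10×69×8 + 15×57×21 + 2×437×2 ≡ 314 (mod 1311)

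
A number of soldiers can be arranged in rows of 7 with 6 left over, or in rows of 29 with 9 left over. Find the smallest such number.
M = 7 × 29 = 203. M₁ = 29, y₁ ≡ 1 (mod 7). M₂ = 7, y₂ ≡ 25 (mod 29). k = 6×29×1 + 9×7×25 ≡ 125 (mod 203). The smallest positive such number is 125.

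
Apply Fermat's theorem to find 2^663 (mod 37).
By Fermat: 2^{36} ≡ 1 (mod 37). 663 ≡ 15 (mod 36). So 2^{663} ≡ 2^{15} ≡ 23 (mod 37)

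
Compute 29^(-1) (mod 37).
29^(-1) ≡ 23 (mod 37). Verification: 29 × 23 = 667 ≡ 1 (mod 37)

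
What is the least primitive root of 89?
3

A primitive root g modulo p has order p-1 = 88
Prime divisors of 88: [2, 11]
g is a primitive root iff g^(88/q) ≢ 1 (mod 89) for each prime divisor q
Testing small values:
  g = 2: 2^44 ≡ 1, 2^8 ≡ 78 (mod 89) → 2^44 ≡ 1, not primitive root
  g = 3: 3^44 ≡ 88, 3^8 ≡ 64 (mod 89) → none is 1, primitive root!
The smallest primitive root is 3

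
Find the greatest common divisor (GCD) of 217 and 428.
1

Using the Euclidean algorithm:
217 = 0 × 428 + 217
428 = 1 × 217 + 211
217 = 1 × 211 + 6
211 = 35 × 6 + 1
6 = 6 × 1 + 0

GCD(217, 428) = 1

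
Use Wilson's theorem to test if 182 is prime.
(181)! mod 182 = 0. Since 0 ≢ -1 (mod 182), 182 is not prime.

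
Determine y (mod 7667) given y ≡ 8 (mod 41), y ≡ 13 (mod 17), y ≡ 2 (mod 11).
7306

Using the Chinese Remainder Theorem:
M = product of moduli = 7667
For equation 1: M_1 = 187, 187 ≡ 23 (mod 41), inverse of 187 mod 41 is 25 (check: 23 × 25 = 575 ≡ 1 (mod 41))
For equation 2: M_2 = 451, 451 ≡ 9 (mod 17), inverse of 451 mod 17 is 2 (check: 9 × 2 = 18 ≡ 1 (mod 17))
For equation 3: M_3 = 697, 697 ≡ 4 (mod 11), inverse of 697 mod 11 is 3 (check: 4 × 3 = 12 ≡ 1 (mod 11))
Combine: y ≡ Σ r_i×M_i×(M_i⁻¹ mod m_i) = 8×187×25 + 13×451×2 + 2×697×3 = 37400 + 11726 + 4182 = 53308
53308 mod 7667 = 7306
y ≡ 7306 (mod 7667)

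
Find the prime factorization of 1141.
7 × 163

Divide by primes starting from smallest:
1141 ÷ 7 = 163
163 ÷ 163 = 1

1141 = 7 × 163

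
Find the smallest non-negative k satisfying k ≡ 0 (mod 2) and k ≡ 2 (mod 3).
M = 2 × 3 = 6. M₁ = 3, y₁ ≡ 1 (mod 2). M₂ = 2, y₂ ≡ 2 (mod 3). k = 0×3×1 + 2×2×2 ≡ 2 (mod 6)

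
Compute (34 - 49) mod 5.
0

(34 - 49) = -15
-15 mod 5 = 0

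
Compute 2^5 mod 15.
5 = 4 + 1 (binary 101). Repeated squaring mod 15: 2^1 ≡ 2; 2^2 ≡ 2² = 4 ≡ 4; 2^4 ≡ 4² = 16 ≡ 1. Multiply: 2^5 = 2^4 × 2^1 ≡ 1 × 2 (mod 15): 1 × 2 = 2 ≡ 2. So 2^5 ≡ 2 (mod 15).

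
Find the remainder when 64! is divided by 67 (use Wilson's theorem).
(66)! = (64)! × (65) × (66) ≡ -1 (mod 67). So (64)! ≡ -1 × [(66)(65)]^(-1) ≡ 33 (mod 67)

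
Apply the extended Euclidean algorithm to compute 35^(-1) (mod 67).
Extended GCD: 35(23) + 67(-12) = 1. So 35^(-1) ≡ 23 ≡ 23 (mod 67). Verify: 35 × 23 = 805 ≡ 1 (mod 67)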